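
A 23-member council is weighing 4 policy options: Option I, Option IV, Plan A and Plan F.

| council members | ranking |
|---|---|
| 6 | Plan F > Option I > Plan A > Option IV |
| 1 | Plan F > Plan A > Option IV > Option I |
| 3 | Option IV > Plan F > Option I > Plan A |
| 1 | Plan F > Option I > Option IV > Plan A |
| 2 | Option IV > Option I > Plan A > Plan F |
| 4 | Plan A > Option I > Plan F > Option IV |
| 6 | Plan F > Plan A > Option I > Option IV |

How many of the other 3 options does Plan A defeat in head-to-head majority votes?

1

Plan A against each rival (23 council members):
Plan A–Option I: Option I 12–11.
Plan A vs Option IV: Plan A preferred on 6+1+4+6 = 17 ballots; Plan A wins 17–6.
Plan A–Plan F: Plan F 17–6.
Plan A beats Option IV; loses to Option I, Plan F — 1 pairwise win.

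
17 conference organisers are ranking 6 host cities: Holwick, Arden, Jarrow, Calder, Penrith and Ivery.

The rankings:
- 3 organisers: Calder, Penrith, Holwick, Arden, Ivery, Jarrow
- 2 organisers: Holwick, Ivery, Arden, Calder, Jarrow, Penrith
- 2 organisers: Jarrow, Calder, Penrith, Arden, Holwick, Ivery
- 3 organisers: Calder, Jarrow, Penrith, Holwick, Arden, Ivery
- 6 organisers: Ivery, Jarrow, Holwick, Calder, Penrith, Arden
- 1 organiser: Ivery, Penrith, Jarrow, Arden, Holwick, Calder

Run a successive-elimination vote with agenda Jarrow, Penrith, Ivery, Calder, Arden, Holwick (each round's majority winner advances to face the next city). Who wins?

Holwick

Round 1: Jarrow vs Penrith — 13–4, Jarrow advances.
Round 2: Jarrow vs Ivery — 5–12, Ivery advances.
Round 3: Ivery vs Calder — 9–8, Ivery advances.
Round 4: Ivery vs Arden — 9–8, Ivery advances.
Round 5: Ivery vs Holwick — 7–10, Holwick advances.
Holwick survives the agenda.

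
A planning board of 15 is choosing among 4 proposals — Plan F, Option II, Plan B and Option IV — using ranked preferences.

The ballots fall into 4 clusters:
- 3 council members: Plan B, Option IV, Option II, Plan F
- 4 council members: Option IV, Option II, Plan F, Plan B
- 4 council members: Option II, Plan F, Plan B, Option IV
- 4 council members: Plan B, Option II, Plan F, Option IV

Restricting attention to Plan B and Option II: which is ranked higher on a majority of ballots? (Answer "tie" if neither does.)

Ballots ranking Plan B above Option II: 3 + 4 = 7.
Ballots ranking Option II above Plan B: 15 − 7 = 8.
Option II wins the head-to-head 8–7.

Option II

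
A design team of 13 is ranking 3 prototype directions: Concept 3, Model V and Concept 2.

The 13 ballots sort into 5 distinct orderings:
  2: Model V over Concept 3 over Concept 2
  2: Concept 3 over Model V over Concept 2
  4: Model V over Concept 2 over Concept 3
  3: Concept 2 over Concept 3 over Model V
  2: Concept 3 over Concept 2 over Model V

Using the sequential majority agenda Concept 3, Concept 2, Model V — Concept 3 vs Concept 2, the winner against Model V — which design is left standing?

Model V

Round 1: Concept 3 vs Concept 2 — 6–7, Concept 2 advances.
Round 2: Concept 2 vs Model V — 5–8, Model V advances.
The agenda winner is Model V.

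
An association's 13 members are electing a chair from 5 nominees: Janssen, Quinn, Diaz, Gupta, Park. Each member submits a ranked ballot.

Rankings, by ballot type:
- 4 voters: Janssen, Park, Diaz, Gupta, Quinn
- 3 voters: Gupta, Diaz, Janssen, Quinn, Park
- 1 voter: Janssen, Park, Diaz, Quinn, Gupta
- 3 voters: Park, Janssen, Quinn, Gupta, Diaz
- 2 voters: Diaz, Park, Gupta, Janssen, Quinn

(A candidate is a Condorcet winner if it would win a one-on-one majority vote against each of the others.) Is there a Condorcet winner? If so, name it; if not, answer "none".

Pairwise majorities:
Janssen vs Quinn: Janssen, 13–0.
Janssen–Diaz: Janssen 8–5.
Janssen vs Gupta: Janssen wins 8–5.
Janssen–Park: Janssen 8–5.
Quinn vs Diaz: Diaz wins 10–3.
Quinn vs Gupta: Gupta, 9–4.
Quinn vs Park: Park wins 10–3.
Diaz vs Gupta: Diaz wins 7–6.
Diaz vs Park: Park, 8–5.
Gupta vs Park: Park wins 10–3.
Janssen wins every pairwise contest, so Janssen is the Condorcet winner.

Janssen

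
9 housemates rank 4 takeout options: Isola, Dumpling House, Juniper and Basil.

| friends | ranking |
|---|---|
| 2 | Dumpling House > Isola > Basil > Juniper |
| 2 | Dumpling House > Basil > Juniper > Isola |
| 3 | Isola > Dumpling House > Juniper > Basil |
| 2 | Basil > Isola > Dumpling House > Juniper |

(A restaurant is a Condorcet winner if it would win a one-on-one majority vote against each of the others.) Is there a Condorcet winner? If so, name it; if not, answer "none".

Head-to-head results (9 friends):
Isola–Dumpling House: Isola 5–4.
Isola vs Juniper: Isola, 7–2.
Isola vs Basil: Isola, 5–4.
Dumpling House–Juniper: Dumpling House 9–0.
Dumpling House vs Basil: Dumpling House, 7–2.
Juniper–Basil: Basil 6–3.
Isola beats each of Dumpling House, Juniper, Basil — Isola is the Condorcet winner.

Isola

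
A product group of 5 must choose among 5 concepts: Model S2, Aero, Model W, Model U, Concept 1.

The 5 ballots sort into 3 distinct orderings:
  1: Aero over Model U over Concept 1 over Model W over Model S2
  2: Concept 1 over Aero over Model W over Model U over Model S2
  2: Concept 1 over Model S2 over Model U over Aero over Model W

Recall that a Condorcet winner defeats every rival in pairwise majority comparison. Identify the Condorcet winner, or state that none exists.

Concept 1

Check each pair by majority over 5 ballots:
Model S2 vs Aero: 2 for Model S2, 3 for Aero — Aero by 3–2.
Model S2 vs Model W: Model S2 is ranked higher on 2 ballots, Model W on 3. Model W wins 3–2.
Model S2 vs Model U: 2 to 3, Model U.
Model S2 vs Concept 1: 0 for Model S2, 5 for Concept 1 — Concept 1 by 5–0.
Aero vs Model W: Aero is ranked higher on 1+2+2 = 5 ballots, Model W on 0. Aero wins 5–0.
Aero vs Model U: 3 to 2, Aero.
Aero vs Concept 1: Aero is ranked higher on 1 ballot, Concept 1 on 4. Concept 1 wins 4–1.
Model W vs Model U: 2 to 3, Model U.
Model W vs Concept 1: Model W is ranked higher on 0 ballots, Concept 1 on 5. Concept 1 wins 5–0.
Model U vs Concept 1: Model U is ranked higher on 1 ballot, Concept 1 on 4. Concept 1 wins 4–1.
Concept 1 beats each of Model S2, Aero, Model W, Model U — Concept 1 is the Condorcet winner.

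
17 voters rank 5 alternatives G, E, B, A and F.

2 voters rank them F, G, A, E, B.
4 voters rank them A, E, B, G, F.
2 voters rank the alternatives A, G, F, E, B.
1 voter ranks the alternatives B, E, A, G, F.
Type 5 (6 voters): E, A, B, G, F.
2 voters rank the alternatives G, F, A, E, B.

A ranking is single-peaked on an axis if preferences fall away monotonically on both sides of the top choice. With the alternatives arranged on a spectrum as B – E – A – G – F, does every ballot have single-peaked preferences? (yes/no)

Axis positions: B=1, E=2, A=3, G=4, F=5.
Type 1 (peak F at position 5): ranking walks positions 5-4-3-2-1, expanding outward from the peak — single-peaked.
Type 2 (peak A at position 3): ranking walks positions 3-2-1-4-5, expanding outward from the peak — single-peaked.
Type 3 (peak A at position 3): ranking walks positions 3-4-5-2-1, expanding outward from the peak — single-peaked.
Type 4 (peak B at position 1): ranking walks positions 1-2-3-4-5, expanding outward from the peak — single-peaked.
Type 5 (peak E at position 2): ranking walks positions 2-3-1-4-5, expanding outward from the peak — single-peaked.
Type 6 (peak G at position 4): ranking walks positions 4-5-3-2-1, expanding outward from the peak — single-peaked.
Every ranking is single-peaked on this axis.

yes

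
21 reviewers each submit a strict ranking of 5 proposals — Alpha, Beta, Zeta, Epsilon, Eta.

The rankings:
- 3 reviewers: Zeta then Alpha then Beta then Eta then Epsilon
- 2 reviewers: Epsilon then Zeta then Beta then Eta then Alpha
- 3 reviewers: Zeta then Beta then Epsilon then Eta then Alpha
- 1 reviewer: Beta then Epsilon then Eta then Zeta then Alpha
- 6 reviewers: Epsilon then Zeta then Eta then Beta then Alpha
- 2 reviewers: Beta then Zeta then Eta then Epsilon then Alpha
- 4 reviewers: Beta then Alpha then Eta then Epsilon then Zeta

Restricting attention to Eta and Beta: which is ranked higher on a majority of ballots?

Ballots ranking Eta above Beta: 6.
Ballots ranking Beta above Eta: 21 − 6 = 15.
Beta wins the head-to-head 15–6.

Beta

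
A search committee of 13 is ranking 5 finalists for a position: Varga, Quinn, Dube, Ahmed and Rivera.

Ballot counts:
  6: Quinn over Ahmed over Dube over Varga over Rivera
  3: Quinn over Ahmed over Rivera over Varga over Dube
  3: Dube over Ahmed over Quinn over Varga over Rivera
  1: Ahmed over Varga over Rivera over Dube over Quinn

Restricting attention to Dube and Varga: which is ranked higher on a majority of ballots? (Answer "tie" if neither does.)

Ballots ranking Dube above Varga: 6 + 3 = 9.
Ballots ranking Varga above Dube: 13 − 9 = 4.
Dube wins the head-to-head 9–4.

Dube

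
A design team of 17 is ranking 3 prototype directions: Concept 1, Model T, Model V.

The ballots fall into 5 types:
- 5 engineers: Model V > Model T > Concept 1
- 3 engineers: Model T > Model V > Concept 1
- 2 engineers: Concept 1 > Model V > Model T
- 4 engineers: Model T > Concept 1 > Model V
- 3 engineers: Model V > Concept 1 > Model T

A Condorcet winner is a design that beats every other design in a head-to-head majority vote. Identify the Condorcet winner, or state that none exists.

Check each pair by majority over 17 ballots:
Concept 1 vs Model T: Model T, 12–5.
Concept 1–Model V: Model V 11–6.
Model T vs Model V: Model V, 10–7.
Model V beats each of Concept 1, Model T — Model V is the Condorcet winner.

Model V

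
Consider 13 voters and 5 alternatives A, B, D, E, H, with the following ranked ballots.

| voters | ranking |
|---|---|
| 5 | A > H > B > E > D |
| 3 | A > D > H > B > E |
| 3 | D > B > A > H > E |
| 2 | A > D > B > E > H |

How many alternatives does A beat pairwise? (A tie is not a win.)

A against each rival (13 voters):
A vs B: 5+3+2 = 10 for A, 3 for B — A by 10–3.
A–D: A 10–3.
A–E: A 13–0.
A vs H: A wins 13–0.
A beats B, D, E, H — 4 pairwise wins.

4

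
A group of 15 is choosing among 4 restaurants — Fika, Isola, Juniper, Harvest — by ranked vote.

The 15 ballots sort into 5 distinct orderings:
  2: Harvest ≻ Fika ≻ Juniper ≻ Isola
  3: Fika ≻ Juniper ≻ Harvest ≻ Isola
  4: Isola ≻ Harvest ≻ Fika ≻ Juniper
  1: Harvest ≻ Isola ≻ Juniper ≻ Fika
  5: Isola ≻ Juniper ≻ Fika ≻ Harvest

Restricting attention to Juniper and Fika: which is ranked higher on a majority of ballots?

Ballots ranking Juniper above Fika: 1 + 5 = 6.
Ballots ranking Fika above Juniper: 15 − 6 = 9.
Fika wins the head-to-head 9–6.

Fika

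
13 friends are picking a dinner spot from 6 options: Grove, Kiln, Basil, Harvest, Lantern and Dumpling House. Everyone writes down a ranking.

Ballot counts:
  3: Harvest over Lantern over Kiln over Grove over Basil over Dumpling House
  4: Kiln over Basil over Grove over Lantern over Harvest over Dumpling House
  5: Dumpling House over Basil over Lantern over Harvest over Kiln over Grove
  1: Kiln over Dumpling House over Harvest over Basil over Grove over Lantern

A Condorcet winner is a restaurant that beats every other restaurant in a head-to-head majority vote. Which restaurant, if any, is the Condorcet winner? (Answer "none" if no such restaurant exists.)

Pairwise majorities:
Grove vs Kiln: Grove preferred on 0 ballots; Kiln wins 13–0.
Grove vs Basil: 3 to 10, Basil.
Grove vs Harvest: Grove is ranked higher on 4 ballots, Harvest on 9. Harvest wins 9–4.
Grove vs Lantern: 5 to 8, Lantern.
Grove vs Dumpling House: Grove preferred on 3+4 = 7 ballots; Grove wins 7–6.
Kiln vs Basil: Kiln is ranked higher on 3+4+1 = 8 ballots, Basil on 5. Kiln wins 8–5.
Kiln vs Harvest: 4+1 = 5 for Kiln, 8 for Harvest — Harvest by 8–5.
Kiln vs Lantern: 4+1 = 5 for Kiln, 8 for Lantern — Lantern by 8–5.
Kiln vs Dumpling House: Kiln is ranked higher on 3+4+1 = 8 ballots, Dumpling House on 5. Kiln wins 8–5.
Basil vs Harvest: Basil preferred on 4+5 = 9 ballots; Basil wins 9–4.
Basil vs Lantern: Basil preferred on 4+5+1 = 10 ballots; Basil wins 10–3.
Basil vs Dumpling House: 3+4 = 7 for Basil, 6 for Dumpling House — Basil by 7–6.
Harvest vs Lantern: Harvest preferred on 3+1 = 4 ballots; Lantern wins 9–4.
Harvest vs Dumpling House: Harvest is ranked higher on 3+4 = 7 ballots, Dumpling House on 6. Harvest wins 7–6.
Lantern vs Dumpling House: 3+4 = 7 for Lantern, 6 for Dumpling House — Lantern by 7–6.
Every restaurant loses at least once (Grove loses to Kiln; Kiln loses to Harvest; Basil loses to Kiln; Harvest loses to Basil; Lantern loses to Basil; Dumpling House loses to Grove). The majority relation contains the cycle Kiln > Basil > Harvest > Kiln, so there is no Condorcet winner.

none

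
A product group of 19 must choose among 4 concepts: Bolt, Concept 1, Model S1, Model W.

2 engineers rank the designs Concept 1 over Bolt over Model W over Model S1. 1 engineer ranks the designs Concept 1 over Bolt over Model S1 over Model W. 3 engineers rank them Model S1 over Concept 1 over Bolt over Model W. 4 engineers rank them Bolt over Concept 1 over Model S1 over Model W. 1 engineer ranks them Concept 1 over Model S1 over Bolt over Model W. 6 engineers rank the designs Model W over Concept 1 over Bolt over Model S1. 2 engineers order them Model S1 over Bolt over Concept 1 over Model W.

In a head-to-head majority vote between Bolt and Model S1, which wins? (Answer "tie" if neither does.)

Ballots ranking Bolt above Model S1: 2 + 1 + 4 + 6 = 13.
Ballots ranking Model S1 above Bolt: 19 − 13 = 6.
Bolt wins the head-to-head 13–6.

Bolt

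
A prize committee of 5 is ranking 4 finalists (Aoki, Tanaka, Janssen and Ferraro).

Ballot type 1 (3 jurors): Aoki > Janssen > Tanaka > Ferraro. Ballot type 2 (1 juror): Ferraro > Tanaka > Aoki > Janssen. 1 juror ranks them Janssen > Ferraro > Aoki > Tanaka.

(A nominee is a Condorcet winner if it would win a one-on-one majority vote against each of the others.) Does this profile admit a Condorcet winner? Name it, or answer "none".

Aoki

Check each pair by majority over 5 ballots:
Aoki vs Tanaka: Aoki preferred on 3+1 = 4 ballots; Aoki wins 4–1.
Aoki vs Janssen: 4 to 1, Aoki.
Aoki vs Ferraro: Aoki is ranked higher on 3 ballots, Ferraro on 2. Aoki wins 3–2.
Tanaka vs Janssen: 1 to 4, Janssen.
Tanaka vs Ferraro: 3 for Tanaka, 2 for Ferraro — Tanaka by 3–2.
Janssen vs Ferraro: 4 to 1, Janssen.
Aoki defeats every rival head-to-head and is the Condorcet winner.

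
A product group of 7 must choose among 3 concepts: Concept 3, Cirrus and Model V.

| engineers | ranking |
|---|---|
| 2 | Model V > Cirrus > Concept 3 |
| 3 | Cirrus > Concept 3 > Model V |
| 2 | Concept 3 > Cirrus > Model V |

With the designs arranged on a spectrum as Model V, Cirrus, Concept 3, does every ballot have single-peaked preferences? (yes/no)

Axis positions: Model V=1, Cirrus=2, Concept 3=3.
Faction 1 (peak Model V at position 1): ranking walks positions 1-2-3, expanding outward from the peak — single-peaked.
Faction 2 (peak Cirrus at position 2): ranking walks positions 2-3-1, expanding outward from the peak — single-peaked.
Faction 3 (peak Concept 3 at position 3): ranking walks positions 3-2-1, expanding outward from the peak — single-peaked.
Every ranking is single-peaked on this axis.

yes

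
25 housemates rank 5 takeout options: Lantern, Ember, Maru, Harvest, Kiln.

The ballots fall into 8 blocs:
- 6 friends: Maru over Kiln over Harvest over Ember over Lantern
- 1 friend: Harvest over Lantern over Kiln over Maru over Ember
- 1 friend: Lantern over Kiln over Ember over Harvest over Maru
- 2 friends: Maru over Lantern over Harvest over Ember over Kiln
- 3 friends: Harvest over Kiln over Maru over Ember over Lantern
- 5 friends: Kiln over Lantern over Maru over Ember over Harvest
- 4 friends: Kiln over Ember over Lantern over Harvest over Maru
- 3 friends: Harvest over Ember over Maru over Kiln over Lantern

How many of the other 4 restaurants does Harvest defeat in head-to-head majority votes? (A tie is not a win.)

Harvest against each rival (25 friends):
Harvest vs Lantern: Harvest, 13–12.
Harvest vs Ember: Harvest preferred on 6+1+2+3+3 = 15 ballots; Harvest wins 15–10.
Harvest vs Maru: Maru, 13–12.
Harvest vs Kiln: Harvest is ranked higher on 1+2+3+3 = 9 ballots, Kiln on 16. Kiln wins 16–9.
Harvest beats Lantern, Ember; loses to Maru, Kiln — 2 pairwise wins.

2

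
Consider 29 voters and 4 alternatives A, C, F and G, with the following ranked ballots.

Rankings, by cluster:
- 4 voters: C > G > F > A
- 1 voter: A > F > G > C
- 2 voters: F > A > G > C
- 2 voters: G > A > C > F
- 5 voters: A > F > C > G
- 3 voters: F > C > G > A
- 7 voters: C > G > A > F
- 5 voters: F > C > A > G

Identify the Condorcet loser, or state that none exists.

none

Head-to-head results (29 voters):
A vs C: C, 19–10.
A vs F: A preferred on 1+2+5+7 = 15 ballots; A wins 15–14.
A vs G: A is ranked higher on 1+2+5+5 = 13 ballots, G on 16. G wins 16–13.
C–F: F 16–13.
C vs G: 4+5+3+7+5 = 24 for C, 5 for G — C by 24–5.
F–G: F 16–13.
Every alternative wins at least one matchup (A beats F; C beats A; F beats C; G beats A), so there is no Condorcet loser.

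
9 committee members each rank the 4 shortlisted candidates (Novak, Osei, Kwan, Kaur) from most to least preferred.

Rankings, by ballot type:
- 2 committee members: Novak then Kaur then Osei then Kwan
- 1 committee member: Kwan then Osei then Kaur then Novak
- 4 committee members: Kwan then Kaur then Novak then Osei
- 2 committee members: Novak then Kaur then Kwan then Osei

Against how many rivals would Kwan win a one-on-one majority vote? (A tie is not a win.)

3

Kwan against each rival (9 committee members):
Kwan vs Novak: 1+4 = 5 for Kwan, 4 for Novak — Kwan by 5–4.
Kwan–Osei: Kwan 7–2.
Kwan vs Kaur: 5 to 4, Kwan.
Kwan beats Novak, Osei, Kaur — 3 pairwise wins.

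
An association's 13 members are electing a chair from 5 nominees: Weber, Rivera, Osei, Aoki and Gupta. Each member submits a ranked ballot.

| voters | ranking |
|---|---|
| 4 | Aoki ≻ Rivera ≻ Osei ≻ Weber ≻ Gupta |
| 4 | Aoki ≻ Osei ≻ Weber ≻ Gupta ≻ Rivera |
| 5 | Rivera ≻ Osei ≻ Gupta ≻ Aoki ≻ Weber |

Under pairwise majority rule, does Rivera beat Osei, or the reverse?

Ballots ranking Rivera above Osei: 4 + 5 = 9.
Ballots ranking Osei above Rivera: 13 − 9 = 4.
Rivera wins the head-to-head 9–4.

Rivera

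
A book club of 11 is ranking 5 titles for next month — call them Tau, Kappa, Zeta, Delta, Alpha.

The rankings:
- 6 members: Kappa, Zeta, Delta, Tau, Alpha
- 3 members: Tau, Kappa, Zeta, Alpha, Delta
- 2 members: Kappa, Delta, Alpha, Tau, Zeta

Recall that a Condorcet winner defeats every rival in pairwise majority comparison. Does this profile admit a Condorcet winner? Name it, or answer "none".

Pairwise majorities:
Tau vs Kappa: Kappa, 8–3.
Tau vs Zeta: Zeta, 6–5.
Tau vs Delta: Delta wins 8–3.
Tau–Alpha: Tau 9–2.
Kappa–Zeta: Kappa 11–0.
Kappa vs Delta: Kappa wins 11–0.
Kappa vs Alpha: Kappa, 11–0.
Zeta vs Delta: Zeta wins 9–2.
Zeta–Alpha: Zeta 9–2.
Delta vs Alpha: Delta wins 8–3.
Kappa defeats every rival head-to-head and is the Condorcet winner.

Kappa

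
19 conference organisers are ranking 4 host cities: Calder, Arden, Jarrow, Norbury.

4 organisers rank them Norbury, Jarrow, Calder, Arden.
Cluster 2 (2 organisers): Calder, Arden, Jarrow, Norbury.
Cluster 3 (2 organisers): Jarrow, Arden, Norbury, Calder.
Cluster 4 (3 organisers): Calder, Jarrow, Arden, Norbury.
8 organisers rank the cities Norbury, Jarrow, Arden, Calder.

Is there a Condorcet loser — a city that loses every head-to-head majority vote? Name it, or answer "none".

Head-to-head results (19 organisers):
Calder–Arden: Arden 10–9.
Calder vs Jarrow: Calder preferred on 2+3 = 5 ballots; Jarrow wins 14–5.
Calder vs Norbury: Calder is ranked higher on 2+3 = 5 ballots, Norbury on 14. Norbury wins 14–5.
Arden vs Jarrow: Arden preferred on 2 ballots; Jarrow wins 17–2.
Arden vs Norbury: Norbury, 12–7.
Jarrow vs Norbury: 2+2+3 = 7 for Jarrow, 12 for Norbury — Norbury by 12–7.
Calder loses to every other city — it is the Condorcet loser.

Calder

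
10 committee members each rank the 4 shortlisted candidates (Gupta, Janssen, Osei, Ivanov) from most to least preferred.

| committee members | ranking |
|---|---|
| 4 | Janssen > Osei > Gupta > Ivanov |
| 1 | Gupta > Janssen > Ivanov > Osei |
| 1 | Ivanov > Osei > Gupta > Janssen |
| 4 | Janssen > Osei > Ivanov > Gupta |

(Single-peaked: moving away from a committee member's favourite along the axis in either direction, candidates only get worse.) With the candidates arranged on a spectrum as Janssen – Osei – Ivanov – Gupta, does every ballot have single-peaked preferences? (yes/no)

no

Axis positions: Janssen=1, Osei=2, Ivanov=3, Gupta=4.
Cluster 1: ranking walks positions 1-2-4-3; Gupta is ranked above Ivanov even though Ivanov lies between Gupta and the peak Janssen on the axis — preferences dip and rise again. Not single-peaked.
Cluster 2: ranking walks positions 4-1-3-2; Janssen is ranked above Ivanov even though Ivanov lies between Janssen and the peak Gupta on the axis — preferences dip and rise again. Not single-peaked.
Cluster 3 (peak Ivanov at position 3): ranking walks positions 3-2-4-1, expanding outward from the peak — single-peaked.
Cluster 4 (peak Janssen at position 1): ranking walks positions 1-2-3-4, expanding outward from the peak — single-peaked.
Cluster 1 violates single-peakedness, so the profile is not single-peaked on this axis.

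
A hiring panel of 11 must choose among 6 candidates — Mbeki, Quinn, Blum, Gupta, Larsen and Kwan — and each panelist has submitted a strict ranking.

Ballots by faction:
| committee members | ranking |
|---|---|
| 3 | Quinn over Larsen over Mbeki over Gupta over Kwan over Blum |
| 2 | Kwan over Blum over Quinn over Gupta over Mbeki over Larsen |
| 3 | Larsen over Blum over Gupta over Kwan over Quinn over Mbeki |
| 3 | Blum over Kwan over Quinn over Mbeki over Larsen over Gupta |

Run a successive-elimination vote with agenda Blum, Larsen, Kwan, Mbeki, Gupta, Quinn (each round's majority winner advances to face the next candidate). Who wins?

Round 1: Blum vs Larsen — 5–6, Larsen advances.
Round 2: Larsen vs Kwan — 6–5, Larsen advances.
Round 3: Larsen vs Mbeki — 6–5, Larsen advances.
Round 4: Larsen vs Gupta — 9–2, Larsen advances.
Round 5: Larsen vs Quinn — 3–8, Quinn advances.
The agenda winner is Quinn.

Quinn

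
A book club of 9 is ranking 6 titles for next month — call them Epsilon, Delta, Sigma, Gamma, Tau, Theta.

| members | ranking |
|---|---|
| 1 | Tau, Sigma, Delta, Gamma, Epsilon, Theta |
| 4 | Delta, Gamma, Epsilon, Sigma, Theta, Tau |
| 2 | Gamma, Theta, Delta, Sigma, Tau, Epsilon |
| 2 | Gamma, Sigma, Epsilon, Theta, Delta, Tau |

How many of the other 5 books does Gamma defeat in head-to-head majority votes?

Gamma against each rival (9 members):
Gamma vs Epsilon: Gamma wins 9–0.
Gamma vs Delta: Delta, 5–4.
Gamma vs Sigma: Gamma, 8–1.
Gamma vs Tau: Gamma is ranked higher on 4+2+2 = 8 ballots, Tau on 1. Gamma wins 8–1.
Gamma vs Theta: Gamma is ranked higher on 1+4+2+2 = 9 ballots, Theta on 0. Gamma wins 9–0.
Gamma beats Epsilon, Sigma, Tau, Theta; loses to Delta — 4 pairwise wins.

4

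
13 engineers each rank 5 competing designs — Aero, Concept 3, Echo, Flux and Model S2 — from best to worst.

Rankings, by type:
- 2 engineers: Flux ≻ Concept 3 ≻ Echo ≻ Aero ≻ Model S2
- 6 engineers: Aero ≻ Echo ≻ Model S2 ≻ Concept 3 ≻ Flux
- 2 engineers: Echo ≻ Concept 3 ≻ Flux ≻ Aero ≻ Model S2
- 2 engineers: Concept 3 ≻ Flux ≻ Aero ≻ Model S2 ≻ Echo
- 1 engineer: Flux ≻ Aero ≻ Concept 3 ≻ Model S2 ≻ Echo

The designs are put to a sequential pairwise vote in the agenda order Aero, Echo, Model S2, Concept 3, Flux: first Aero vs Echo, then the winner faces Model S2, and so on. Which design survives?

Flux

Round 1: Aero vs Echo — 9–4, Aero advances.
Round 2: Aero vs Model S2 — 13–0, Aero advances.
Round 3: Aero vs Concept 3 — 7–6, Aero advances.
Round 4: Aero vs Flux — 6–7, Flux advances.
Flux survives the agenda.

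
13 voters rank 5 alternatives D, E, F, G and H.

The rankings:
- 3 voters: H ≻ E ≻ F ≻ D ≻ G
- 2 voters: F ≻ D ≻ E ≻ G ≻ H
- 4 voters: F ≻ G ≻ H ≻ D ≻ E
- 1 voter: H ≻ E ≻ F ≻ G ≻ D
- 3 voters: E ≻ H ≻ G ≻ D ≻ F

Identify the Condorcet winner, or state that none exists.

H

Head-to-head results (13 voters):
D vs E: D is ranked higher on 2+4 = 6 ballots, E on 7. E wins 7–6.
D vs F: D preferred on 3 ballots; F wins 10–3.
D vs G: D is ranked higher on 3+2 = 5 ballots, G on 8. G wins 8–5.
D vs H: D is ranked higher on 2 ballots, H on 11. H wins 11–2.
E vs F: E preferred on 3+1+3 = 7 ballots; E wins 7–6.
E vs G: 9 to 4, E.
E vs H: E is ranked higher on 2+3 = 5 ballots, H on 8. H wins 8–5.
F vs G: 3+2+4+1 = 10 for F, 3 for G — F by 10–3.
F vs H: 6 to 7, H.
G vs H: G preferred on 2+4 = 6 ballots; H wins 7–6.
H defeats every rival head-to-head and is the Condorcet winner.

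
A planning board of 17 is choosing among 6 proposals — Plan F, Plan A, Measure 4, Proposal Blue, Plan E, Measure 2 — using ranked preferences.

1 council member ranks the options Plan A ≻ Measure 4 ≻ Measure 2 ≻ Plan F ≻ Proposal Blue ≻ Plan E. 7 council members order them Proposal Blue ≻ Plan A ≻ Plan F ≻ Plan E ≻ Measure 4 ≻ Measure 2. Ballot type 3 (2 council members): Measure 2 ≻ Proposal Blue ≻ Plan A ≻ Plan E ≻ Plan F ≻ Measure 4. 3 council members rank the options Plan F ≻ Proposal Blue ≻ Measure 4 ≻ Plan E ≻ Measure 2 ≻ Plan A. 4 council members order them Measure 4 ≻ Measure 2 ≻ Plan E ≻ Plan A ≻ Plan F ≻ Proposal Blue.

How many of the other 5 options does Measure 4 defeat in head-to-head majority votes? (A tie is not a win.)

1

Measure 4 against each rival (17 council members):
Measure 4 vs Plan F: 1+4 = 5 for Measure 4, 12 for Plan F — Plan F by 12–5.
Measure 4 vs Plan A: Measure 4 is ranked higher on 3+4 = 7 ballots, Plan A on 10. Plan A wins 10–7.
Measure 4–Proposal Blue: Proposal Blue 12–5.
Measure 4 vs Plan E: 8 to 9, Plan E.
Measure 4 vs Measure 2: Measure 4, 15–2.
Measure 4 beats Measure 2; loses to Plan F, Plan A, Proposal Blue, Plan E — 1 pairwise win.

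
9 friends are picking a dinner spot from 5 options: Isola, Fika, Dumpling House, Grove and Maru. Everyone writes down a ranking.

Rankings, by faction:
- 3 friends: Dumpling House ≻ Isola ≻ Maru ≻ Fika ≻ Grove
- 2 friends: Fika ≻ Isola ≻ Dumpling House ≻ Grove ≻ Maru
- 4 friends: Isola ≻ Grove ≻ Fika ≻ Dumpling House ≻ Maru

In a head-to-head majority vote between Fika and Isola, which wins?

Isola

Ballots ranking Fika above Isola: 2.
Ballots ranking Isola above Fika: 9 − 2 = 7.
Isola wins the head-to-head 7–2.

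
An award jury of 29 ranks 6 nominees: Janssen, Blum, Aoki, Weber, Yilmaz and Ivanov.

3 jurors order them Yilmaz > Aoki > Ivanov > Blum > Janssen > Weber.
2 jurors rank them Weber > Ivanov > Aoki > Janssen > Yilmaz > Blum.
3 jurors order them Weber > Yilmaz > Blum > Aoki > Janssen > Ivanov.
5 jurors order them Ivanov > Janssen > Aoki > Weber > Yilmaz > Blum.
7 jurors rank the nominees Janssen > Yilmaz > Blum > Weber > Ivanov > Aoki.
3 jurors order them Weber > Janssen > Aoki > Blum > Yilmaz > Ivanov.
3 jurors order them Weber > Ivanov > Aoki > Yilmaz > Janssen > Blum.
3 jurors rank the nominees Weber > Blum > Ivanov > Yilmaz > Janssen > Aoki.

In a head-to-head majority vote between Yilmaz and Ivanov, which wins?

Ballots ranking Yilmaz above Ivanov: 3 + 3 + 7 + 3 = 16.
Ballots ranking Ivanov above Yilmaz: 29 − 16 = 13.
Yilmaz wins the head-to-head 16–13.

Yilmaz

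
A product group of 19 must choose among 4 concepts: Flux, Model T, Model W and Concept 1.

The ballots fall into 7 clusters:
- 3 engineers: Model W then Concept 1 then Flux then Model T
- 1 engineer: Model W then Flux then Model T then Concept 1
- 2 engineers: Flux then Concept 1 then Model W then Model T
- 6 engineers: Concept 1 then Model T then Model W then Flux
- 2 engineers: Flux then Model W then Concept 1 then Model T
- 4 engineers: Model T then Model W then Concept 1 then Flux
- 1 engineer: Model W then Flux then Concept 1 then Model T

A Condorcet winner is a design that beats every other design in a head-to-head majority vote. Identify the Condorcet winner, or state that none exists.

none

Head-to-head results (19 engineers):
Flux vs Model T: Model T wins 10–9.
Flux vs Model W: Model W, 15–4.
Flux–Concept 1: Concept 1 13–6.
Model T vs Model W: Model T, 10–9.
Model T vs Concept 1: Concept 1 wins 14–5.
Model W vs Concept 1: Model W, 11–8.
Each design drops at least one matchup (Flux loses to Model T; Model T loses to Concept 1; Model W loses to Model T; Concept 1 loses to Model W); the cycle Model T → Model W → Concept 1 → Model T rules out a Condorcet winner.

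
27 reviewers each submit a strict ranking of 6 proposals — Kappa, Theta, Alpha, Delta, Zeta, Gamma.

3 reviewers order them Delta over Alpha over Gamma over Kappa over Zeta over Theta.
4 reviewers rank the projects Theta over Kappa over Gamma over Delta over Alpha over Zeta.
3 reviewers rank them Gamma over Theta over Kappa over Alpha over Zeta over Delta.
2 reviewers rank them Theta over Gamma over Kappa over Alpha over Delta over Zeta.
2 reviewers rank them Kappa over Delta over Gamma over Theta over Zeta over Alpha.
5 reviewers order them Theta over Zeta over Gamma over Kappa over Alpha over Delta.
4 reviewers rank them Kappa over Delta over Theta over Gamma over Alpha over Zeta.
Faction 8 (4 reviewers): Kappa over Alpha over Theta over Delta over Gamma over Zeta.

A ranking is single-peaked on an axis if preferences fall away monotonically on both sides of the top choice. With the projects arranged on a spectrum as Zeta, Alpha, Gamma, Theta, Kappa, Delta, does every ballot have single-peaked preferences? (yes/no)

Axis positions: Zeta=1, Alpha=2, Gamma=3, Theta=4, Kappa=5, Delta=6.
Faction 1: ranking walks positions 6-2-3-5-1-4; Alpha is ranked above Kappa even though Kappa lies between Alpha and the peak Delta on the axis — preferences dip and rise again. Not single-peaked.
Faction 2 (peak Theta at position 4): ranking walks positions 4-5-3-6-2-1, expanding outward from the peak — single-peaked.
Faction 3 (peak Gamma at position 3): ranking walks positions 3-4-5-2-1-6, expanding outward from the peak — single-peaked.
Faction 4 (peak Theta at position 4): ranking walks positions 4-3-5-2-6-1, expanding outward from the peak — single-peaked.
Faction 5: ranking walks positions 5-6-3-4-1-2; Gamma is ranked above Theta even though Theta lies between Gamma and the peak Kappa on the axis — preferences dip and rise again. Not single-peaked.
Faction 6: ranking walks positions 4-1-3-5-2-6; Zeta is ranked above Gamma even though Gamma lies between Zeta and the peak Theta on the axis — preferences dip and rise again. Not single-peaked.
Faction 7 (peak Kappa at position 5): ranking walks positions 5-6-4-3-2-1, expanding outward from the peak — single-peaked.
Faction 8: ranking walks positions 5-2-4-6-3-1; Alpha is ranked above Theta even though Theta lies between Alpha and the peak Kappa on the axis — preferences dip and rise again. Not single-peaked.
Faction 1 violates single-peakedness, so the profile is not single-peaked on this axis.

no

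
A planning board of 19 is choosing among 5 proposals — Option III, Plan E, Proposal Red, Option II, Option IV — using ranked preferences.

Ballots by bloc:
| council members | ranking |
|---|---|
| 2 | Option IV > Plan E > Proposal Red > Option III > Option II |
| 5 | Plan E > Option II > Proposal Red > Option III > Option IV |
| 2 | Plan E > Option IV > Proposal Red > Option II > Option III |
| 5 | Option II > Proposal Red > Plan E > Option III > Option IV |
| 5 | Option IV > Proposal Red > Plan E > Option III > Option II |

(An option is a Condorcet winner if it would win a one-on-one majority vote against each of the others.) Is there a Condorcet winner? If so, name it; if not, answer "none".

Head-to-head results (19 council members):
Option III–Plan E: Plan E 19–0.
Option III–Proposal Red: Proposal Red 19–0.
Option III vs Option II: Option II wins 12–7.
Option III vs Option IV: Option III wins 10–9.
Plan E vs Proposal Red: Proposal Red, 10–9.
Plan E–Option II: Plan E 14–5.
Plan E vs Option IV: Plan E, 12–7.
Proposal Red–Option II: Option II 10–9.
Proposal Red–Option IV: Proposal Red 10–9.
Option II vs Option IV: Option II, 10–9.
Each option drops at least one matchup (Option III loses to Plan E; Plan E loses to Proposal Red; Proposal Red loses to Option II; Option II loses to Plan E; Option IV loses to Option III); the cycle Plan E > Option II > Proposal Red > Plan E rules out a Condorcet winner.

none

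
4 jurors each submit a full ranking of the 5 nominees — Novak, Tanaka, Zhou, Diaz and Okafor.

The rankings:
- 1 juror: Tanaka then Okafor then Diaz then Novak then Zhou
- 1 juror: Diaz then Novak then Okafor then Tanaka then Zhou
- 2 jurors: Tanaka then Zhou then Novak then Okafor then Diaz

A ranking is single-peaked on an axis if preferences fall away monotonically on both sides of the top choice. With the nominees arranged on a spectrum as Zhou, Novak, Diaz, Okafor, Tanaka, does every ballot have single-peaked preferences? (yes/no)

no

Axis positions: Zhou=1, Novak=2, Diaz=3, Okafor=4, Tanaka=5.
Bloc 1 (peak Tanaka at position 5): ranking walks positions 5-4-3-2-1, expanding outward from the peak — single-peaked.
Bloc 2 (peak Diaz at position 3): ranking walks positions 3-2-4-5-1, expanding outward from the peak — single-peaked.
Bloc 3: ranking walks positions 5-1-2-4-3; Zhou is ranked above Okafor even though Okafor lies between Zhou and the peak Tanaka on the axis — preferences dip and rise again. Not single-peaked.
Bloc 3 violates single-peakedness, so the profile is not single-peaked on this axis.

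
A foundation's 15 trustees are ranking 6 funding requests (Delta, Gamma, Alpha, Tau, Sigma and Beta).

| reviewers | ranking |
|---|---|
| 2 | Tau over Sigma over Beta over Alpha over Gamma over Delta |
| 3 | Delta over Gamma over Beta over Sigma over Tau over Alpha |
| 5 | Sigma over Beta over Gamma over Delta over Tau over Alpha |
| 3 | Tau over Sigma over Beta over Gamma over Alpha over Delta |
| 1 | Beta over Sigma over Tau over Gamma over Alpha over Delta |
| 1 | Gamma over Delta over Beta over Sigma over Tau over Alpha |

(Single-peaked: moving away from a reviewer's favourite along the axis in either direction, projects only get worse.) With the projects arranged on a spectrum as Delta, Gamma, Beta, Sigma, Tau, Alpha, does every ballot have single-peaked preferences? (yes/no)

yes

Axis positions: Delta=1, Gamma=2, Beta=3, Sigma=4, Tau=5, Alpha=6.
Type 1 (peak Tau at position 5): ranking walks positions 5-4-3-6-2-1, expanding outward from the peak — single-peaked.
Type 2 (peak Delta at position 1): ranking walks positions 1-2-3-4-5-6, expanding outward from the peak — single-peaked.
Type 3 (peak Sigma at position 4): ranking walks positions 4-3-2-1-5-6, expanding outward from the peak — single-peaked.
Type 4 (peak Tau at position 5): ranking walks positions 5-4-3-2-6-1, expanding outward from the peak — single-peaked.
Type 5 (peak Beta at position 3): ranking walks positions 3-4-5-2-6-1, expanding outward from the peak — single-peaked.
Type 6 (peak Gamma at position 2): ranking walks positions 2-1-3-4-5-6, expanding outward from the peak — single-peaked.
Every ranking is single-peaked on this axis.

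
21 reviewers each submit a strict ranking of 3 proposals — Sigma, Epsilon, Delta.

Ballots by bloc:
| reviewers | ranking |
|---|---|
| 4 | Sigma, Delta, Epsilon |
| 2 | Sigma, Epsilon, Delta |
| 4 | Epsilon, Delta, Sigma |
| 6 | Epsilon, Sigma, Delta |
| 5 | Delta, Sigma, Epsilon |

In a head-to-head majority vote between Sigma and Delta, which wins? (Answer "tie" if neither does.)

Sigma

Ballots ranking Sigma above Delta: 4 + 2 + 6 = 12.
Ballots ranking Delta above Sigma: 21 − 12 = 9.
Sigma wins the head-to-head 12–9.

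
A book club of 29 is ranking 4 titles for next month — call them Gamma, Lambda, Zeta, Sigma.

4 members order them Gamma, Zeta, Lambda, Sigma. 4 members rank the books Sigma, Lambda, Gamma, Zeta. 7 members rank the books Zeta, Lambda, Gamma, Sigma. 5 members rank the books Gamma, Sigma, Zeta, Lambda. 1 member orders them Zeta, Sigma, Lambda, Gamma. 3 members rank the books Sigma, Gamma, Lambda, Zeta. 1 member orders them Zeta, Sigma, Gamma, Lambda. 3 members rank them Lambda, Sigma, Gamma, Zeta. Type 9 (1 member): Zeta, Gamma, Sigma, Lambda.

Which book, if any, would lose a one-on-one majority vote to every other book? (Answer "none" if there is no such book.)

none

Pairwise majorities:
Gamma vs Lambda: Lambda wins 15–14.
Gamma vs Zeta: Gamma, 19–10.
Gamma vs Sigma: Gamma wins 17–12.
Lambda–Zeta: Zeta 19–10.
Lambda vs Sigma: Sigma wins 15–14.
Zeta vs Sigma: Sigma, 15–14.
No book is winless: Gamma beats Zeta; Lambda beats Gamma; Zeta beats Lambda; Sigma beats Lambda. There is no Condorcet loser.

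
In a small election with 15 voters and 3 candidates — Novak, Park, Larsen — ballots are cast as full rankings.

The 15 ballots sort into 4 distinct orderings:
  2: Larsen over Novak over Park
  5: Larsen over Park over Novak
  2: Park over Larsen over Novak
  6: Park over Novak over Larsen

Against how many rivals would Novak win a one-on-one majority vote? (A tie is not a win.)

0

Novak against each rival (15 voters):
Novak vs Park: Park wins 13–2.
Novak vs Larsen: 6 for Novak, 9 for Larsen — Larsen by 9–6.
Novak beats no one; loses to Park, Larsen — 0 pairwise wins.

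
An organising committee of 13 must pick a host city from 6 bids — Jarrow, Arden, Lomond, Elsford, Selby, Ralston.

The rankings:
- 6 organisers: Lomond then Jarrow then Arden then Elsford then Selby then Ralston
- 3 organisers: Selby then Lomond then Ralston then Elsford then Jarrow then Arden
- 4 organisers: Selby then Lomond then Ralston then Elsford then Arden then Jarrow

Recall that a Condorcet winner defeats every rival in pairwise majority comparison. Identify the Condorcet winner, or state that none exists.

Selby

Check each pair by majority over 13 ballots:
Jarrow vs Arden: Jarrow is ranked higher on 6+3 = 9 ballots, Arden on 4. Jarrow wins 9–4.
Jarrow–Lomond: Lomond 13–0.
Jarrow vs Elsford: Elsford, 7–6.
Jarrow vs Selby: Selby, 7–6.
Jarrow–Ralston: Ralston 7–6.
Arden vs Lomond: 0 to 13, Lomond.
Arden vs Elsford: Arden preferred on 6 ballots; Elsford wins 7–6.
Arden vs Selby: 6 to 7, Selby.
Arden vs Ralston: Arden is ranked higher on 6 ballots, Ralston on 7. Ralston wins 7–6.
Lomond–Elsford: Lomond 13–0.
Lomond vs Selby: 6 to 7, Selby.
Lomond vs Ralston: Lomond, 13–0.
Elsford vs Selby: Selby wins 7–6.
Elsford vs Ralston: Elsford is ranked higher on 6 ballots, Ralston on 7. Ralston wins 7–6.
Selby–Ralston: Selby 13–0.
Selby wins every pairwise contest, so Selby is the Condorcet winner.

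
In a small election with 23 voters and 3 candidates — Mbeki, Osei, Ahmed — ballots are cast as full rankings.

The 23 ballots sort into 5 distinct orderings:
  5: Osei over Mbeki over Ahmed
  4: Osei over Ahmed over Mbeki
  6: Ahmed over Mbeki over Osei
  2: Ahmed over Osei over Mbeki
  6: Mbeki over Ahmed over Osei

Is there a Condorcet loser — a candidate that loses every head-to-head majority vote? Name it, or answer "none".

Head-to-head results (23 voters):
Mbeki vs Osei: Mbeki, 12–11.
Mbeki vs Ahmed: Ahmed wins 12–11.
Osei vs Ahmed: Ahmed wins 14–9.
Only Osei has no wins; Osei is the Condorcet loser.

Osei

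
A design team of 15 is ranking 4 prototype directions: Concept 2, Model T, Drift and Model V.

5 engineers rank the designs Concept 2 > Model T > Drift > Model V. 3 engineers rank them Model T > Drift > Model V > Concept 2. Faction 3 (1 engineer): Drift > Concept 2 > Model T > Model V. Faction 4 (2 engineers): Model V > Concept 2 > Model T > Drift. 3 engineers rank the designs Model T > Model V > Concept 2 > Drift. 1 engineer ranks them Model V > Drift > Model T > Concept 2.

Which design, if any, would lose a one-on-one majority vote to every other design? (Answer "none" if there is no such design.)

Pairwise majorities:
Concept 2 vs Model T: Concept 2 preferred on 5+1+2 = 8 ballots; Concept 2 wins 8–7.
Concept 2 vs Drift: Concept 2 preferred on 5+2+3 = 10 ballots; Concept 2 wins 10–5.
Concept 2 vs Model V: Model V, 9–6.
Model T vs Drift: Model T, 13–2.
Model T vs Model V: 5+3+1+3 = 12 for Model T, 3 for Model V — Model T by 12–3.
Drift vs Model V: 5+3+1 = 9 for Drift, 6 for Model V — Drift by 9–6.
Every design wins at least one matchup (Concept 2 beats Model T; Model T beats Drift; Drift beats Model V; Model V beats Concept 2), so there is no Condorcet loser.

none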